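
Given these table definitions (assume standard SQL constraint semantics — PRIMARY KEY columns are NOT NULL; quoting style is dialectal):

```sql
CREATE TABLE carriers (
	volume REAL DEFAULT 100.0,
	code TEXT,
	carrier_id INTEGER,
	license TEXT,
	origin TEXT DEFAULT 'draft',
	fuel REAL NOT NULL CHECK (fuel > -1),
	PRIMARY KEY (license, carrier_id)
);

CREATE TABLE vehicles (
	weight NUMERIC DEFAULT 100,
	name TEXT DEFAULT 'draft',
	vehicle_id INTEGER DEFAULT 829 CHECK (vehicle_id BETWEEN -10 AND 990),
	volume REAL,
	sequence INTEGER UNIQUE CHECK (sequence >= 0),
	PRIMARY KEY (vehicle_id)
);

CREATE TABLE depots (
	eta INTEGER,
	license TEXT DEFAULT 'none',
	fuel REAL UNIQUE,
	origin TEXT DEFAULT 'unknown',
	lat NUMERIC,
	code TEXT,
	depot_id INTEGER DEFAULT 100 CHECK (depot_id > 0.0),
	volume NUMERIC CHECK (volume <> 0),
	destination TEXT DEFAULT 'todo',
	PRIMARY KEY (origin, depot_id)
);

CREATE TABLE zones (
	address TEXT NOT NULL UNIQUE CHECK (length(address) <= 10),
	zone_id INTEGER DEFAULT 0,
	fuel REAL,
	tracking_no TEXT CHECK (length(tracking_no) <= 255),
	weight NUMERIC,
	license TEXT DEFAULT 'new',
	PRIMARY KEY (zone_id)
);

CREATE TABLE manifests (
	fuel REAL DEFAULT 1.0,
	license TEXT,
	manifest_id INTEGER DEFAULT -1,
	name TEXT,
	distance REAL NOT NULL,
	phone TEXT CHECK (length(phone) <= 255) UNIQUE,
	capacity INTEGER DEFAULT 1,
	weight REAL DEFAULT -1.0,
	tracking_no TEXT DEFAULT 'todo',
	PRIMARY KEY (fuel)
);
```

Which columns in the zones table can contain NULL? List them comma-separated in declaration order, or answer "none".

fuel, tracking_no, weight, license

- address: declared NOT NULL → not nullable.
- zone_id: part of the PRIMARY KEY, which implies NOT NULL → not nullable.
- fuel: no NOT NULL constraint applies → nullable.
- tracking_no: CHECK does not forbid NULL (a CHECK constraint passes when its expression is NULL) → nullable.
- weight: no NOT NULL constraint applies → nullable.
- license: DEFAULT only fills an omitted column; an explicit NULL is still allowed → nullable.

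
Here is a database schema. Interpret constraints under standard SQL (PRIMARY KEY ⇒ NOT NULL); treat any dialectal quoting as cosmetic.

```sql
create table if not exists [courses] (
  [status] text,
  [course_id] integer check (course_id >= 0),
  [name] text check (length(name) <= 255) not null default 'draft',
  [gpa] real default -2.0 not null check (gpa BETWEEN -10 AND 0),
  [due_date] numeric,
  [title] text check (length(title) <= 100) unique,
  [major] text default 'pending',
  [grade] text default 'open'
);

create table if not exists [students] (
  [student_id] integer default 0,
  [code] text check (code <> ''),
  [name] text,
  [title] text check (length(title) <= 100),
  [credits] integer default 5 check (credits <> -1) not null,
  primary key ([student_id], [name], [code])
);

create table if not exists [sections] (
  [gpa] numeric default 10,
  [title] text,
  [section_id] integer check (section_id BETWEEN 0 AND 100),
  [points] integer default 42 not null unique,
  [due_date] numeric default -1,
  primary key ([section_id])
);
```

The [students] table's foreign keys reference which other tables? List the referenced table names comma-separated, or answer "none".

none

No column in students has a REFERENCES clause.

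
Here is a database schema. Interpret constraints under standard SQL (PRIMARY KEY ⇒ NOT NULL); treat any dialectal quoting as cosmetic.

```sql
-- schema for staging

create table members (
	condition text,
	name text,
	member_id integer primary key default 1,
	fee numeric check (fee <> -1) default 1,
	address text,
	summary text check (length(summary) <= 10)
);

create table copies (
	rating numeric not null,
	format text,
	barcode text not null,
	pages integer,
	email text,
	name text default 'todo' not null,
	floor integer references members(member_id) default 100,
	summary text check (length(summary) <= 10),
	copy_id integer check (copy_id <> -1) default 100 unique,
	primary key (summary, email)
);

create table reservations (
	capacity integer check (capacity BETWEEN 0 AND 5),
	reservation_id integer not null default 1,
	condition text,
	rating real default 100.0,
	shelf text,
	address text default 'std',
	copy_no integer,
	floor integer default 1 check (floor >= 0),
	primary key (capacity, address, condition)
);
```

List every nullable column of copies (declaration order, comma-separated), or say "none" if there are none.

- rating: declared NOT NULL → not nullable.
- format: no NOT NULL constraint applies → nullable.
- barcode: declared NOT NULL → not nullable.
- pages: no NOT NULL constraint applies → nullable.
- email: part of the PRIMARY KEY, which implies NOT NULL → not nullable.
- name: declared NOT NULL → not nullable.
- floor: a foreign key column may be NULL unless separately constrained → nullable.
- summary: part of the PRIMARY KEY, which implies NOT NULL → not nullable.
- copy_id: CHECK does not forbid NULL (a CHECK constraint passes when its expression is NULL) → nullable.

format, pages, floor, copy_id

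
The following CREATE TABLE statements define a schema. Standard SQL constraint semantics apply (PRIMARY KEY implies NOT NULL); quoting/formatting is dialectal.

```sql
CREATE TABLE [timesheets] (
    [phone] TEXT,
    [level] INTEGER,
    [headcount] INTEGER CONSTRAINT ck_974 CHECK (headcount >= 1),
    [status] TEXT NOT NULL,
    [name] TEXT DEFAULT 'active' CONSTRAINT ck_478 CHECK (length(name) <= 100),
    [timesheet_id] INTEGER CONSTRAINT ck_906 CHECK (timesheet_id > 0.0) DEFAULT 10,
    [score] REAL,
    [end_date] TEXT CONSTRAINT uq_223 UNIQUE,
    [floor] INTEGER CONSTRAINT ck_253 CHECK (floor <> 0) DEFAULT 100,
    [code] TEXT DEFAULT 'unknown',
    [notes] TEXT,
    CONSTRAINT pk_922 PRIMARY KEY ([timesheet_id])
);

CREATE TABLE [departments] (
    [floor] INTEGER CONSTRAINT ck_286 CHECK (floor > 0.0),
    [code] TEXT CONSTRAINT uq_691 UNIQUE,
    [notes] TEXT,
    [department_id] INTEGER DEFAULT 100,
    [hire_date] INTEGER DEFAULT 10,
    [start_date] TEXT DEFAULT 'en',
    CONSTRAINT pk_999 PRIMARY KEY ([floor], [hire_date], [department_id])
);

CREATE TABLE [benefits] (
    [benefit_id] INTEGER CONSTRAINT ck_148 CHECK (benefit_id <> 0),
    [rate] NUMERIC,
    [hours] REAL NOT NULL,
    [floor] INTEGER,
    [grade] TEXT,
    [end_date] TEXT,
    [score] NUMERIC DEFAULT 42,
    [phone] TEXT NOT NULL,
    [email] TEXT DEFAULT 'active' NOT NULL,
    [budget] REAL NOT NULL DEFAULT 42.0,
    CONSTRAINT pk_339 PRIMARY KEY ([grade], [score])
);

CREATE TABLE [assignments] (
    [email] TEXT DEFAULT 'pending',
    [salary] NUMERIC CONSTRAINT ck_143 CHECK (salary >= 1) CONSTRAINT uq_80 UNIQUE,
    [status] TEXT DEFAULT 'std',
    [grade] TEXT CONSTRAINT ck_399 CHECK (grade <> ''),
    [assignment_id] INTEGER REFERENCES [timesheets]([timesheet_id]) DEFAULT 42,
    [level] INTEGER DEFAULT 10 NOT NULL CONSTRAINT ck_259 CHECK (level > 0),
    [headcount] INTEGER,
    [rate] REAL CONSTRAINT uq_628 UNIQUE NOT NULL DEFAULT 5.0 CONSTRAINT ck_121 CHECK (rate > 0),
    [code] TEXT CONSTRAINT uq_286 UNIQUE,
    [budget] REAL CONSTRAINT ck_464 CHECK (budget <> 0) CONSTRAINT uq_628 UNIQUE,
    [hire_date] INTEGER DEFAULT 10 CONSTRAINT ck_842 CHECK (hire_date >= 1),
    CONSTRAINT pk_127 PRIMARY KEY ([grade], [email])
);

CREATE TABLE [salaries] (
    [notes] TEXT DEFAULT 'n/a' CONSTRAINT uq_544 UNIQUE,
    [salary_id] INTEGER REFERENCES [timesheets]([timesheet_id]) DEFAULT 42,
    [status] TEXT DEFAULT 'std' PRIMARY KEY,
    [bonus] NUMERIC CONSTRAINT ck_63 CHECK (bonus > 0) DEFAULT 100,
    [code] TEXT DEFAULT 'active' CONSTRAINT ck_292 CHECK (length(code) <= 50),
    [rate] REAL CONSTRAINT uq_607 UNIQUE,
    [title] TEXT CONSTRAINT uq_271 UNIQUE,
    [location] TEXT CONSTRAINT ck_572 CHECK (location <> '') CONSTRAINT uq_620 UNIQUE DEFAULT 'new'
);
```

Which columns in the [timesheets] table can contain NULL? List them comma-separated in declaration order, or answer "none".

- phone: no NOT NULL constraint applies → nullable.
- level: no NOT NULL constraint applies → nullable.
- headcount: CHECK does not forbid NULL (a CHECK constraint passes when its expression is NULL) → nullable.
- status: declared NOT NULL → not nullable.
- name: CHECK does not forbid NULL (a CHECK constraint passes when its expression is NULL) → nullable.
- timesheet_id: part of the PRIMARY KEY, which implies NOT NULL → not nullable.
- score: no NOT NULL constraint applies → nullable.
- end_date: UNIQUE does not imply NOT NULL → nullable.
- floor: CHECK does not forbid NULL (a CHECK constraint passes when its expression is NULL) → nullable.
- code: DEFAULT only fills an omitted column; an explicit NULL is still allowed → nullable.
- notes: no NOT NULL constraint applies → nullable.

phone, level, headcount, name, score, end_date, floor, code, notes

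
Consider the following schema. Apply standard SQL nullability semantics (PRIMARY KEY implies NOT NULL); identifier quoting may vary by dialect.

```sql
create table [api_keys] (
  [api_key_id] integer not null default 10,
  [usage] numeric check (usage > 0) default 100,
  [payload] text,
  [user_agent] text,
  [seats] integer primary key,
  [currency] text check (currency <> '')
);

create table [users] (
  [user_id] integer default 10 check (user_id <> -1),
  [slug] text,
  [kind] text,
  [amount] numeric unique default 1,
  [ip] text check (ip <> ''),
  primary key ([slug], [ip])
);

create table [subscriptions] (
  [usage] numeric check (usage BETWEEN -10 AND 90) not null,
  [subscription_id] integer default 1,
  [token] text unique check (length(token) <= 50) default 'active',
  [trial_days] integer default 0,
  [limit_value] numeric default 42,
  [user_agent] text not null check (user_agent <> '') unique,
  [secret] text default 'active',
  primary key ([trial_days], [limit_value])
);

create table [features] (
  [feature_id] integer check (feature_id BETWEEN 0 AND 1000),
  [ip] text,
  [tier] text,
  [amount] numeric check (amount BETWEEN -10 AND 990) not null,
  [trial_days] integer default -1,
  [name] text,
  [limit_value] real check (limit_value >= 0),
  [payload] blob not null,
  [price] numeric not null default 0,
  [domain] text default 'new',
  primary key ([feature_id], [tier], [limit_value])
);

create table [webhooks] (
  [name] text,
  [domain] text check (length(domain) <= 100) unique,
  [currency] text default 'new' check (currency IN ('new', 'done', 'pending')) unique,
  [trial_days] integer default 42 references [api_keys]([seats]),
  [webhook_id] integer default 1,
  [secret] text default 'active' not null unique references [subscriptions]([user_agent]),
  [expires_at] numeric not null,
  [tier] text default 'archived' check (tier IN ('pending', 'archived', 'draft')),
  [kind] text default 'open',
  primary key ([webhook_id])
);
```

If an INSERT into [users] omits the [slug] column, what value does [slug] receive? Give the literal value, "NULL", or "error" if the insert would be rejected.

slug has no DEFAULT clause.
Omitting it would insert NULL, but it is part of the PRIMARY KEY, so the INSERT fails.

error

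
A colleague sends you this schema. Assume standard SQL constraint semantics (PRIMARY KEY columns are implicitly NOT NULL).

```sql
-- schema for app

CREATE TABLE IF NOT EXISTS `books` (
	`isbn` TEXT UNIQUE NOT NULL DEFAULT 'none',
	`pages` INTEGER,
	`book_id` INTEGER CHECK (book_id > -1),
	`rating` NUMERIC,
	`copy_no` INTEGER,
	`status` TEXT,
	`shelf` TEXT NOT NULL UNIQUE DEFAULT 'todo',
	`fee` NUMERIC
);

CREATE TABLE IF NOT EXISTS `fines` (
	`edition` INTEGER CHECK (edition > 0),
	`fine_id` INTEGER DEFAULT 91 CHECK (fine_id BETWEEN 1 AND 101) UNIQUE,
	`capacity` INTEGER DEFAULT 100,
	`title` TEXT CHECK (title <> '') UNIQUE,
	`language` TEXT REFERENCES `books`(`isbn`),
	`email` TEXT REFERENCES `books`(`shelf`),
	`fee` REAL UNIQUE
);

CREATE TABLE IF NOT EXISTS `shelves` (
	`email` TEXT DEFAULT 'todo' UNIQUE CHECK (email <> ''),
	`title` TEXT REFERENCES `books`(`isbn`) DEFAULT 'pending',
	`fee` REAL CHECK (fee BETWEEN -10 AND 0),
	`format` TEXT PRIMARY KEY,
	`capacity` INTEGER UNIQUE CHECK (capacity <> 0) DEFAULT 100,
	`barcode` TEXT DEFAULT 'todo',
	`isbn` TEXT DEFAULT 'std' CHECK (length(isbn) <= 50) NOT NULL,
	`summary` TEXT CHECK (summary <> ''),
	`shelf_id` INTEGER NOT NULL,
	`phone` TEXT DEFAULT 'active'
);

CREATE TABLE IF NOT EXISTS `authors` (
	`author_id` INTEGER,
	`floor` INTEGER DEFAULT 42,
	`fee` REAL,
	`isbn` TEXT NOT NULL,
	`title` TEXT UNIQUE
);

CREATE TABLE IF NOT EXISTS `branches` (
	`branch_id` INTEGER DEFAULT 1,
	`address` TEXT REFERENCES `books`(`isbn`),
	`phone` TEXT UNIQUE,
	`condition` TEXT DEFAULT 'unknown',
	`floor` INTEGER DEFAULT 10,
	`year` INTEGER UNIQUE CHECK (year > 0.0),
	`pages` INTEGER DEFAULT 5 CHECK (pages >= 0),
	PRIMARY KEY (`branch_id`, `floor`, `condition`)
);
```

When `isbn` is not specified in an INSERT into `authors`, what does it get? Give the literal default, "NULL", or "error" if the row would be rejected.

error

isbn has no DEFAULT clause.
Omitting it would insert NULL, but it is declared NOT NULL, so the INSERT fails.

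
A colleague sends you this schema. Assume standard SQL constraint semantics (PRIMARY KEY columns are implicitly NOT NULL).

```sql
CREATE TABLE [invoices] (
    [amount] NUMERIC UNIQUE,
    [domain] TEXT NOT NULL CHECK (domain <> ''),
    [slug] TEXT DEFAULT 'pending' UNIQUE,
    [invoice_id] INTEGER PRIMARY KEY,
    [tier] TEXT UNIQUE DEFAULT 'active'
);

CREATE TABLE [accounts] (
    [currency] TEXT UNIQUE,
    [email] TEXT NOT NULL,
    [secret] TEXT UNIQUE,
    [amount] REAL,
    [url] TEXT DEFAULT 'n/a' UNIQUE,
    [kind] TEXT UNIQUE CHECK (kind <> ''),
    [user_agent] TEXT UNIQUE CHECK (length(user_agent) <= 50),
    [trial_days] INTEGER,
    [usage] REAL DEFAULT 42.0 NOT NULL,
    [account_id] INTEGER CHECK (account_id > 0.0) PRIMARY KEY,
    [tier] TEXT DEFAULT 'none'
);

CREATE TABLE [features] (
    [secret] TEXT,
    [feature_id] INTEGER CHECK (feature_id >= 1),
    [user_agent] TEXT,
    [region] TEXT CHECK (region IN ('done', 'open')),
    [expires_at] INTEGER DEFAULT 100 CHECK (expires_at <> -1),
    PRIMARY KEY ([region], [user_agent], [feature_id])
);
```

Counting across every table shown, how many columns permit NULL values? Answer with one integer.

invoices: 3 nullable (amount, slug, tier — PK (invoice_id) and explicit NOT NULL columns excluded).
accounts: 8 nullable (currency, secret, amount, url, kind, user_agent, trial_days, tier — PK (account_id) and explicit NOT NULL columns excluded).
features: 2 nullable (secret, expires_at — PK (region, user_agent, feature_id) and explicit NOT NULL columns excluded).
Total: 3 + 8 + 2 = 13.

13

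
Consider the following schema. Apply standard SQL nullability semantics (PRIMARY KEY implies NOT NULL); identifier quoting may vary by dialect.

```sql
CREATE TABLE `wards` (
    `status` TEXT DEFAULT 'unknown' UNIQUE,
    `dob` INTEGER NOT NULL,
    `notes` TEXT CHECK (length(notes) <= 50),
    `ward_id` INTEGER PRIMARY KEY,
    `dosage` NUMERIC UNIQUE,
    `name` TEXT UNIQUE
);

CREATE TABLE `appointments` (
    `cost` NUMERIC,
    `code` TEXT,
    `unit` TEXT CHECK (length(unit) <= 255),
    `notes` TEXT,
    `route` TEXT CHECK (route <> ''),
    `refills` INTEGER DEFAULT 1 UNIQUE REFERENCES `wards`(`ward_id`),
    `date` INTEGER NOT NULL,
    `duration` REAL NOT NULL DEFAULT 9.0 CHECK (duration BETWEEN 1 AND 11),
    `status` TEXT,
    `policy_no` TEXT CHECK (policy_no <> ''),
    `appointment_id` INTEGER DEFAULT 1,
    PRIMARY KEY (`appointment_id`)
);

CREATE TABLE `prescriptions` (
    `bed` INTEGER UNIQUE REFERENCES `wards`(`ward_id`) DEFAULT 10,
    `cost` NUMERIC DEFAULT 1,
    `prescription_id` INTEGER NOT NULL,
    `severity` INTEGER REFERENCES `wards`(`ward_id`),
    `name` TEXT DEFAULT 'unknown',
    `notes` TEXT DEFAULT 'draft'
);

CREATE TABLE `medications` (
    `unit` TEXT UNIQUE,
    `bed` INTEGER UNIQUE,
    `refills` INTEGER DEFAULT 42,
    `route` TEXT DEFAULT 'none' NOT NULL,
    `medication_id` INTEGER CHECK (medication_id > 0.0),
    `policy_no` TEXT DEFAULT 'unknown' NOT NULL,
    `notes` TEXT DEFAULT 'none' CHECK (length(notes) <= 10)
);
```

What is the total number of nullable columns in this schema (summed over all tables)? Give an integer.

wards: 4 nullable (status, notes, dosage, name — PK (ward_id) and explicit NOT NULL columns excluded).
appointments: 8 nullable (cost, code, unit, notes, route, refills, status, policy_no — PK (appointment_id) and explicit NOT NULL columns excluded).
prescriptions: 5 nullable (bed, cost, severity, name, notes — PK none and explicit NOT NULL columns excluded).
medications: 5 nullable (unit, bed, refills, medication_id, notes — PK none and explicit NOT NULL columns excluded).
Total: 4 + 8 + 5 + 5 = 22.

22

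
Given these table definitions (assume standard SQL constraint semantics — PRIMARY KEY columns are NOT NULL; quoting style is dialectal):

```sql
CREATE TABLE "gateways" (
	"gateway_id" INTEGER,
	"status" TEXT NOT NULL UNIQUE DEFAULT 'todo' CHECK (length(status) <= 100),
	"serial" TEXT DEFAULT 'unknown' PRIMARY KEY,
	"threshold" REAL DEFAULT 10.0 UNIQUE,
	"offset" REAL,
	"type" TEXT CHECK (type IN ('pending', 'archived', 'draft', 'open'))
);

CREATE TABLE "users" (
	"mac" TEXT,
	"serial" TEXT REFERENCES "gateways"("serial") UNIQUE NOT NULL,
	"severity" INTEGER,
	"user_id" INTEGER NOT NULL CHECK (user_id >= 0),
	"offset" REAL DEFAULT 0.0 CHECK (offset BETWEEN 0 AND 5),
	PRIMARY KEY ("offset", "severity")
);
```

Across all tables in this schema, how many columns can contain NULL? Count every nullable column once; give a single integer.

5

gateways: 4 nullable (gateway_id, threshold, offset, type — PK (serial) and explicit NOT NULL columns excluded).
users: 1 nullable (mac — PK (offset, severity) and explicit NOT NULL columns excluded).
Total: 4 + 1 = 5.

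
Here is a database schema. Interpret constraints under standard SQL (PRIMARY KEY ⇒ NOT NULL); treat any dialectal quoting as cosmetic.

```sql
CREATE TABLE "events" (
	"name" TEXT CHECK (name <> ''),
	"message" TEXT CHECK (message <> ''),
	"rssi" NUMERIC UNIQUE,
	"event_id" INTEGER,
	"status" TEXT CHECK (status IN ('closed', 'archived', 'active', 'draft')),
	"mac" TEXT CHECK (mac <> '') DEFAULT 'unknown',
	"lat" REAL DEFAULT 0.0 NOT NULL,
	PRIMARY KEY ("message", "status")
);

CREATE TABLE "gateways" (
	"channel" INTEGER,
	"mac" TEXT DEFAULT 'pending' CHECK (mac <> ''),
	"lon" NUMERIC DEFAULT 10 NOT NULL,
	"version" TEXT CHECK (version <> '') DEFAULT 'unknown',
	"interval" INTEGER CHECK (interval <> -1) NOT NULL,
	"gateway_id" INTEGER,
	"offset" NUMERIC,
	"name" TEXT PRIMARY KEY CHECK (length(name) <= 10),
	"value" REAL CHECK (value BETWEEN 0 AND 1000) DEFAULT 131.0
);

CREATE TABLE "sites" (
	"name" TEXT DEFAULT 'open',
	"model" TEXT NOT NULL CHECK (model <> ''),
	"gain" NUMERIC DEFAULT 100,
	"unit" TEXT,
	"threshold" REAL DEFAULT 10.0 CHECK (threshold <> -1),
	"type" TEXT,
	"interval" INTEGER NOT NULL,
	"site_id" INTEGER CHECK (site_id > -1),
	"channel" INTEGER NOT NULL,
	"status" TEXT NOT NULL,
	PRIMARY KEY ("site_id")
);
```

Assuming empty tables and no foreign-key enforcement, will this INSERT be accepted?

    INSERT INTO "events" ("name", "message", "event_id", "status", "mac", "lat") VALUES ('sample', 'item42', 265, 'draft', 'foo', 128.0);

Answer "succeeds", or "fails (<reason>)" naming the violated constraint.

succeeds

NOT NULL columns: lat is supplied; message is supplied; status is supplied.
CHECK constraints: 'sample' satisfies (name <> ''); 'item42' satisfies (message <> ''); 'draft' satisfies (status IN ('closed', 'archived', 'active', 'draft')); 'foo' satisfies (mac <> '').
No constraint is violated.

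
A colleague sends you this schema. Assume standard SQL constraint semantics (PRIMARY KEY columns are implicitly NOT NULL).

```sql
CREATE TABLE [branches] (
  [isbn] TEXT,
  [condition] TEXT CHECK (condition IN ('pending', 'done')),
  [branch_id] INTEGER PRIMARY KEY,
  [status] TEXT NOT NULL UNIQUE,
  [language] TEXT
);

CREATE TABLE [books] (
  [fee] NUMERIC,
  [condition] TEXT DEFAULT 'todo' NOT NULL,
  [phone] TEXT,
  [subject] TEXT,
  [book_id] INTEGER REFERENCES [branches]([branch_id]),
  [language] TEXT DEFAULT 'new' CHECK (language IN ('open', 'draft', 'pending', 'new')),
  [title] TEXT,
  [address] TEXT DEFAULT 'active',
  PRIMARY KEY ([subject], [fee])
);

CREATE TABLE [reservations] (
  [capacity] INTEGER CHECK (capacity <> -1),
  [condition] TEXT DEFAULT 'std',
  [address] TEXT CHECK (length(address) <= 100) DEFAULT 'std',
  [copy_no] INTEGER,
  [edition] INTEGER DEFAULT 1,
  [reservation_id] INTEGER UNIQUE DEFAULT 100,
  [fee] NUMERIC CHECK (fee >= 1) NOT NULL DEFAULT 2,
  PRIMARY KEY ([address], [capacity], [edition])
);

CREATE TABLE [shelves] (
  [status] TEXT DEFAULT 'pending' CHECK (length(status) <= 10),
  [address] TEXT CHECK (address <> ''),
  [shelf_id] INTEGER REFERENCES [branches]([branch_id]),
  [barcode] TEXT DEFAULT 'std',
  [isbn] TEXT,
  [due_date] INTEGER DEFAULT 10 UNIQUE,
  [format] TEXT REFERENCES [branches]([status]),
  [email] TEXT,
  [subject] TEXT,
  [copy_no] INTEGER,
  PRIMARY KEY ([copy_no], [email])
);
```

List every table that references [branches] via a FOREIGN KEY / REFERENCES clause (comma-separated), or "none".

- books.book_id references branches(branch_id).
- shelves.shelf_id references branches(branch_id).
- shelves.format references branches(status).

books, shelves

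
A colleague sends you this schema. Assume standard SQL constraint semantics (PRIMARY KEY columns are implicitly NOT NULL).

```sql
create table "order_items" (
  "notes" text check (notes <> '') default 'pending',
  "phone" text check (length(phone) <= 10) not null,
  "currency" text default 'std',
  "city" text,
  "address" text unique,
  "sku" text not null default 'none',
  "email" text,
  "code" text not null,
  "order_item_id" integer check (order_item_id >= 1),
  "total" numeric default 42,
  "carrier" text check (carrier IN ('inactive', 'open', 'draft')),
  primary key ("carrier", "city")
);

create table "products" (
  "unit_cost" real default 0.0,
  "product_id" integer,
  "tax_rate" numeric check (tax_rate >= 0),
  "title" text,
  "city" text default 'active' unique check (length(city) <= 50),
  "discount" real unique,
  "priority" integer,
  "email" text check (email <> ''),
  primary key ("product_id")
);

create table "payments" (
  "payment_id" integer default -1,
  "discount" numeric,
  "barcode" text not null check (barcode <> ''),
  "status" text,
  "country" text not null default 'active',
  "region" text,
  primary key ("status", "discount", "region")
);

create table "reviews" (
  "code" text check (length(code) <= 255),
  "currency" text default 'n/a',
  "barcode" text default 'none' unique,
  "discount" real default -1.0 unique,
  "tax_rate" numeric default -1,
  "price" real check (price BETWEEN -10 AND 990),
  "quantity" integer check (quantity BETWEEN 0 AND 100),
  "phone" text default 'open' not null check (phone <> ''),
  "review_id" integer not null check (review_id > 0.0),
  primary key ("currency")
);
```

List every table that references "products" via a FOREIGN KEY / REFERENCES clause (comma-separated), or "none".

No REFERENCES clause anywhere in the schema names products.

none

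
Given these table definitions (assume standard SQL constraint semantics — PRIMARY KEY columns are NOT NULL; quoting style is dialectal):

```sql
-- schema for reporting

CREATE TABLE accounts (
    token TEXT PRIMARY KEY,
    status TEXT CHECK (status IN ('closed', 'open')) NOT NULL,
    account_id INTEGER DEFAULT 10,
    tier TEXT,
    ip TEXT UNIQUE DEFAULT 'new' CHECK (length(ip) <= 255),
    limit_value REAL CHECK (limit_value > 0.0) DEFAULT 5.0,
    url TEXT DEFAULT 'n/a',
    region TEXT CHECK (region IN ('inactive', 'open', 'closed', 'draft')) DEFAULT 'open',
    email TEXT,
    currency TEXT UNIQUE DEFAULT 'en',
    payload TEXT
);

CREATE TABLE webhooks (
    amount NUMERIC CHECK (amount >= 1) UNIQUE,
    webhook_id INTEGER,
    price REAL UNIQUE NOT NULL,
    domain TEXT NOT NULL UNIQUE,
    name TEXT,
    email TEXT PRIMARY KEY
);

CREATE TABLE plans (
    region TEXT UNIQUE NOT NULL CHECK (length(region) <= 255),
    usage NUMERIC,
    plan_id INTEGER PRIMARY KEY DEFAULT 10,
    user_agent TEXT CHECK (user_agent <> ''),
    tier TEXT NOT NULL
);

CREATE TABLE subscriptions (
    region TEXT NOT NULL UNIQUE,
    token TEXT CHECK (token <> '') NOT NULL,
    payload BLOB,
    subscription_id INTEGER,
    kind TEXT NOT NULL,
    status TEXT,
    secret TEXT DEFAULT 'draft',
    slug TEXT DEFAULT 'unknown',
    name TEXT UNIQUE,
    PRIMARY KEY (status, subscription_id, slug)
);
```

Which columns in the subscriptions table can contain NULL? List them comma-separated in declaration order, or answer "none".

- region: declared NOT NULL → not nullable.
- token: declared NOT NULL → not nullable.
- payload: no NOT NULL constraint applies → nullable.
- subscription_id: part of the PRIMARY KEY, which implies NOT NULL → not nullable.
- kind: declared NOT NULL → not nullable.
- status: part of the PRIMARY KEY, which implies NOT NULL → not nullable.
- secret: DEFAULT only fills an omitted column; an explicit NULL is still allowed → nullable.
- slug: part of the PRIMARY KEY, which implies NOT NULL → not nullable.
- name: UNIQUE does not imply NOT NULL → nullable.

payload, secret, name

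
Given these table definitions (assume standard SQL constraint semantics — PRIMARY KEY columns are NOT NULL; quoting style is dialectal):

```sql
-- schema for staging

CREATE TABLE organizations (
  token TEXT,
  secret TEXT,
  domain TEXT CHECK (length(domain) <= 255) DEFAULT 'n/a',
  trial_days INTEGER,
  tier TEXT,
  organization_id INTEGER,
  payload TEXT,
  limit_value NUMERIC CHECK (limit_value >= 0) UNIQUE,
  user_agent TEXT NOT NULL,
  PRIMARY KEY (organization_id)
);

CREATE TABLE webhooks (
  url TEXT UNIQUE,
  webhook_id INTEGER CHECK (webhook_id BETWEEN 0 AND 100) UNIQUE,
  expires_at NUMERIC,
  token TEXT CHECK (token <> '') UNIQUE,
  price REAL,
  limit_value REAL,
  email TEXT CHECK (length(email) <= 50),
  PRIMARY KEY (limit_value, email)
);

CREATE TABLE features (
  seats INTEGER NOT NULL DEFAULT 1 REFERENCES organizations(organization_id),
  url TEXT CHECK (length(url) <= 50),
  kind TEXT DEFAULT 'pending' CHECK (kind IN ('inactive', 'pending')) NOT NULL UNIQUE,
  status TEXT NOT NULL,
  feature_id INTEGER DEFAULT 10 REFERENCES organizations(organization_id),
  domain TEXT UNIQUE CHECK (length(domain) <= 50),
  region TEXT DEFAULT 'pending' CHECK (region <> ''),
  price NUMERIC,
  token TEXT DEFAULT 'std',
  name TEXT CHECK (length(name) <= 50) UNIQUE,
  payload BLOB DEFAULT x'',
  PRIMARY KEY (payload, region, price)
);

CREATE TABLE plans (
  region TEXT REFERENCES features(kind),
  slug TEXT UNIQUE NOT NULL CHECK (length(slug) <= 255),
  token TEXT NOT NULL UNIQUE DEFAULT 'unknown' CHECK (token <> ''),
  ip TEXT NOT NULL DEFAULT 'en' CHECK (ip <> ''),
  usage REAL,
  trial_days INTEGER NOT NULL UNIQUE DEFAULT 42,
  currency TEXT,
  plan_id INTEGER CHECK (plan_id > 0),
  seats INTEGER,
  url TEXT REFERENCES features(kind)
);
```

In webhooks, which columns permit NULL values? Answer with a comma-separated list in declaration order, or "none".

- url: UNIQUE does not imply NOT NULL → nullable.
- webhook_id: CHECK does not forbid NULL (a CHECK constraint passes when its expression is NULL) → nullable.
- expires_at: no NOT NULL constraint applies → nullable.
- token: CHECK does not forbid NULL (a CHECK constraint passes when its expression is NULL) → nullable.
- price: no NOT NULL constraint applies → nullable.
- limit_value: part of the PRIMARY KEY, which implies NOT NULL → not nullable.
- email: part of the PRIMARY KEY, which implies NOT NULL → not nullable.

url, webhook_id, expires_at, token, price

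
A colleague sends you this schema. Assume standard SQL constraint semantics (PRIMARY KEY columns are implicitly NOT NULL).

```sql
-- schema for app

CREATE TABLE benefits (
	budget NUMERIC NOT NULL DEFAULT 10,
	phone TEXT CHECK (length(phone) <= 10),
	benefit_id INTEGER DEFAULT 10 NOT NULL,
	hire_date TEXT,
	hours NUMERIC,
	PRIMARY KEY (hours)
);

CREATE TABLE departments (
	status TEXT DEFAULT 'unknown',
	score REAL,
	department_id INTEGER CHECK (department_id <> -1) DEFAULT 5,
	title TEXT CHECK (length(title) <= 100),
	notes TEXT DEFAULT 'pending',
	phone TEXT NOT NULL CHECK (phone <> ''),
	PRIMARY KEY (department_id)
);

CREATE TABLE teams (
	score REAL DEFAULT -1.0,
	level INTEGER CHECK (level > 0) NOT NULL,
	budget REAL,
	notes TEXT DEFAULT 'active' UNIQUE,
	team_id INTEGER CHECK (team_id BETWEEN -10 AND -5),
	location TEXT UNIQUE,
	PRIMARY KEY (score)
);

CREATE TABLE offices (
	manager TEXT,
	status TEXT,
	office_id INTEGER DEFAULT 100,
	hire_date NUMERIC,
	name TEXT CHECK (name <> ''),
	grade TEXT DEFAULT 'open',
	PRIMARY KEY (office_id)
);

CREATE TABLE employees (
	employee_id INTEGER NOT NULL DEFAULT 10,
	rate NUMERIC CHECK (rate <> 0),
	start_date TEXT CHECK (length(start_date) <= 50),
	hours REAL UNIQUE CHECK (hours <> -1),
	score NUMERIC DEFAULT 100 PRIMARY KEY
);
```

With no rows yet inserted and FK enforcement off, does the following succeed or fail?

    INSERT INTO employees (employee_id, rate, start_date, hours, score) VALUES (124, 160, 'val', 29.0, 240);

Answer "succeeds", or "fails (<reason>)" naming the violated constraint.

succeeds

NOT NULL columns: employee_id is supplied; score is supplied.
CHECK constraints: 160 satisfies (rate <> 0); 'val' satisfies (length(start_date) <= 50); 29.0 satisfies (hours <> -1).
No constraint is violated.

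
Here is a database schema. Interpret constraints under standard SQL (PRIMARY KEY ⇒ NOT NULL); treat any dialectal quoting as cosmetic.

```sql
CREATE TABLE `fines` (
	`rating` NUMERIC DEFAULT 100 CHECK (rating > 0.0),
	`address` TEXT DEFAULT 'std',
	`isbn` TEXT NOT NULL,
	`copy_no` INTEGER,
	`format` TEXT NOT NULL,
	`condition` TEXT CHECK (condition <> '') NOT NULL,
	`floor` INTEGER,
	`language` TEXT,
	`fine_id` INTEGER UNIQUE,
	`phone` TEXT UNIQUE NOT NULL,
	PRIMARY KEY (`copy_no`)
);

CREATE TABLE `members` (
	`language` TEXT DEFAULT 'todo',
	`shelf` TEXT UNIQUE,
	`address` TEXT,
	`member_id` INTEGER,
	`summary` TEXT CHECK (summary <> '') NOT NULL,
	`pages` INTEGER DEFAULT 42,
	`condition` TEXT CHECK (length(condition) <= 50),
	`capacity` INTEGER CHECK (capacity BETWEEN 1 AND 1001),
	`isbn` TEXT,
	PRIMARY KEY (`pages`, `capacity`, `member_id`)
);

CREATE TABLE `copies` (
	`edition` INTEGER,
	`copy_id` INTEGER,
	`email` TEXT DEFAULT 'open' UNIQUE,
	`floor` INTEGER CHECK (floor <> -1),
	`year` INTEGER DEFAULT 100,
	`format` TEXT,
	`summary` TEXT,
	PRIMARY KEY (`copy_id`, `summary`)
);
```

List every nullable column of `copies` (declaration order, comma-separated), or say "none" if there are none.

- edition: no NOT NULL constraint applies → nullable.
- copy_id: part of the PRIMARY KEY, which implies NOT NULL → not nullable.
- email: UNIQUE does not imply NOT NULL → nullable.
- floor: CHECK does not forbid NULL (a CHECK constraint passes when its expression is NULL) → nullable.
- year: DEFAULT only fills an omitted column; an explicit NULL is still allowed → nullable.
- format: no NOT NULL constraint applies → nullable.
- summary: part of the PRIMARY KEY, which implies NOT NULL → not nullable.

edition, email, floor, year, format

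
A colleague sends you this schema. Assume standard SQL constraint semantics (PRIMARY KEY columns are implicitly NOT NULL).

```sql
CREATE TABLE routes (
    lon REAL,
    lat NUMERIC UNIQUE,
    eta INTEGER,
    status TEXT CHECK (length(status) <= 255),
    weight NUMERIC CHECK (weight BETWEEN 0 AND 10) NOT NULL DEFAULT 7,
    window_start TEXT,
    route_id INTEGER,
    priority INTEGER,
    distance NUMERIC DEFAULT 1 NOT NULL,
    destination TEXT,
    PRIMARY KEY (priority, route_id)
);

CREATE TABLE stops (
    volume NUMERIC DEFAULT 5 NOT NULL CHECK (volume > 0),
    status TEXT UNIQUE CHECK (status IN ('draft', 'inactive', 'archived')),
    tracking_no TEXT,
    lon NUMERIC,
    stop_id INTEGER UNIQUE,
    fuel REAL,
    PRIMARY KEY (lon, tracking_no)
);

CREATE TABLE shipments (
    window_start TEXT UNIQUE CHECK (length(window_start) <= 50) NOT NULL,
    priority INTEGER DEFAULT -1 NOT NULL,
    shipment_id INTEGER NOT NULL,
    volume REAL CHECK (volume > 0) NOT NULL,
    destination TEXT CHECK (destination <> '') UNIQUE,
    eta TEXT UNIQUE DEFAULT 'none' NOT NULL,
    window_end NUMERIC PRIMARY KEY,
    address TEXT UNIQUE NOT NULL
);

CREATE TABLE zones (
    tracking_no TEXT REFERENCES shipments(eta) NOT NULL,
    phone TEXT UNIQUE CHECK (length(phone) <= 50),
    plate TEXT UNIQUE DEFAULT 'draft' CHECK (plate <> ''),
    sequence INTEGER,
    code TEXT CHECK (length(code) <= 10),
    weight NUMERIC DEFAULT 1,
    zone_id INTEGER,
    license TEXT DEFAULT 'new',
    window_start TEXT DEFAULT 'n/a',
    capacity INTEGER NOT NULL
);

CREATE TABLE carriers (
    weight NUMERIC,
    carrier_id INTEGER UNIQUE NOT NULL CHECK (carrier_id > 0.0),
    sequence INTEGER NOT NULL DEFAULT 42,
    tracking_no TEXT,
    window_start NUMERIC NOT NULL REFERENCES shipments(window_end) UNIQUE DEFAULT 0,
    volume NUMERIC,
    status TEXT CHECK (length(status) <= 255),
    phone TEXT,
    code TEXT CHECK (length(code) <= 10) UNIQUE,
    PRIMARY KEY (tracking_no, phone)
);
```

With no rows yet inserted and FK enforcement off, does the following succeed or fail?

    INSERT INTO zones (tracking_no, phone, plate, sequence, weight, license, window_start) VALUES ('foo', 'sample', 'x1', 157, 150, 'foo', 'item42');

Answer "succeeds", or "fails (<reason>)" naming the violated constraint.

capacity is omitted from the column list and has no DEFAULT, so it would receive NULL.
But capacity is declared NOT NULL.

fails (NOT NULL on capacity)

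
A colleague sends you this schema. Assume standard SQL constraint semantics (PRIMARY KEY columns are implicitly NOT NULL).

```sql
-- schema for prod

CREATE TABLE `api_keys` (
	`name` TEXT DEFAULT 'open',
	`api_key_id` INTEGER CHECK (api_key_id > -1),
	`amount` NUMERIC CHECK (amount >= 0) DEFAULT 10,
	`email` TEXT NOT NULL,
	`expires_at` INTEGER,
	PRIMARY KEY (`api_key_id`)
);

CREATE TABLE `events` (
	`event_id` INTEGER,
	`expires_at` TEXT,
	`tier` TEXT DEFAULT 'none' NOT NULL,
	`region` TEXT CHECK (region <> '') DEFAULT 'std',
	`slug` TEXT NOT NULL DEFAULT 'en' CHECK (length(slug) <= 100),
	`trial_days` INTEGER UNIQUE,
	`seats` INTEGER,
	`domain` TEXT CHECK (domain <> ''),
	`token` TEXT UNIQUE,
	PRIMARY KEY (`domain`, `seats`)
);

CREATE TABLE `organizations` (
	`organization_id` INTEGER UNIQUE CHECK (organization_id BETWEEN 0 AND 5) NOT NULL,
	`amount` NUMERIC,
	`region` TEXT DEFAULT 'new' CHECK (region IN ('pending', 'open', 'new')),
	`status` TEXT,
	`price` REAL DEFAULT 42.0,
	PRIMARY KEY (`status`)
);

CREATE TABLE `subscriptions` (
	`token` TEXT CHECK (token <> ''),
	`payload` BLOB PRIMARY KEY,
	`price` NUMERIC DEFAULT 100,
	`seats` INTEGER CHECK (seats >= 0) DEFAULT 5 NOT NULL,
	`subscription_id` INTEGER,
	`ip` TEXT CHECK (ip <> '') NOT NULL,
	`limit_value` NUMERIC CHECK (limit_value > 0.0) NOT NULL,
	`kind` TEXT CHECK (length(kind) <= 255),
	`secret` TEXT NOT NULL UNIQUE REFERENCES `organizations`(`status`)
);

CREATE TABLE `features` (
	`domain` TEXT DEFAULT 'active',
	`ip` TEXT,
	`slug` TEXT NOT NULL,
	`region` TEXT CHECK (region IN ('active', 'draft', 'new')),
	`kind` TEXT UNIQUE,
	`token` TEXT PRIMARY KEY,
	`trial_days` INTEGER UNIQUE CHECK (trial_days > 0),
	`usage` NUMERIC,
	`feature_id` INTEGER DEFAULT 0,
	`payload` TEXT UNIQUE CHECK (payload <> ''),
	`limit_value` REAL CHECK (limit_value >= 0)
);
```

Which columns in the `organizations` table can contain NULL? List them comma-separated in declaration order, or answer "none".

amount, region, price

- organization_id: declared NOT NULL → not nullable.
- amount: no NOT NULL constraint applies → nullable.
- region: CHECK does not forbid NULL (a CHECK constraint passes when its expression is NULL) → nullable.
- status: part of the PRIMARY KEY, which implies NOT NULL → not nullable.
- price: DEFAULT only fills an omitted column; an explicit NULL is still allowed → nullable.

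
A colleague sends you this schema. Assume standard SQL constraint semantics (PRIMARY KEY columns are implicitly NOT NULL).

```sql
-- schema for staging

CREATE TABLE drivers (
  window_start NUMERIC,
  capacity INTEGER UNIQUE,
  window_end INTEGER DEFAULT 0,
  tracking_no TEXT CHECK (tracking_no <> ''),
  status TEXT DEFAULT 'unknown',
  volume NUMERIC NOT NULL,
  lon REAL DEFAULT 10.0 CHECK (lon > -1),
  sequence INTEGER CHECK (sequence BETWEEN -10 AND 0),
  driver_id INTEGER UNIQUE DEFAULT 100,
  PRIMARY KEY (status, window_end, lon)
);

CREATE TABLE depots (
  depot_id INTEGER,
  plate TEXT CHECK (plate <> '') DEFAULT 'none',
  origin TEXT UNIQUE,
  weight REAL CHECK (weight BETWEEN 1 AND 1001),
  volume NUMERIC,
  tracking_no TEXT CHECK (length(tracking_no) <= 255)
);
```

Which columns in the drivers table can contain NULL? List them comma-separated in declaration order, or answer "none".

window_start, capacity, tracking_no, sequence, driver_id

- window_start: no NOT NULL constraint applies → nullable.
- capacity: UNIQUE does not imply NOT NULL → nullable.
- window_end: part of the PRIMARY KEY, which implies NOT NULL → not nullable.
- tracking_no: CHECK does not forbid NULL (a CHECK constraint passes when its expression is NULL) → nullable.
- status: part of the PRIMARY KEY, which implies NOT NULL → not nullable.
- volume: declared NOT NULL → not nullable.
- lon: part of the PRIMARY KEY, which implies NOT NULL → not nullable.
- sequence: CHECK does not forbid NULL (a CHECK constraint passes when its expression is NULL) → nullable.
- driver_id: UNIQUE does not imply NOT NULL → nullable.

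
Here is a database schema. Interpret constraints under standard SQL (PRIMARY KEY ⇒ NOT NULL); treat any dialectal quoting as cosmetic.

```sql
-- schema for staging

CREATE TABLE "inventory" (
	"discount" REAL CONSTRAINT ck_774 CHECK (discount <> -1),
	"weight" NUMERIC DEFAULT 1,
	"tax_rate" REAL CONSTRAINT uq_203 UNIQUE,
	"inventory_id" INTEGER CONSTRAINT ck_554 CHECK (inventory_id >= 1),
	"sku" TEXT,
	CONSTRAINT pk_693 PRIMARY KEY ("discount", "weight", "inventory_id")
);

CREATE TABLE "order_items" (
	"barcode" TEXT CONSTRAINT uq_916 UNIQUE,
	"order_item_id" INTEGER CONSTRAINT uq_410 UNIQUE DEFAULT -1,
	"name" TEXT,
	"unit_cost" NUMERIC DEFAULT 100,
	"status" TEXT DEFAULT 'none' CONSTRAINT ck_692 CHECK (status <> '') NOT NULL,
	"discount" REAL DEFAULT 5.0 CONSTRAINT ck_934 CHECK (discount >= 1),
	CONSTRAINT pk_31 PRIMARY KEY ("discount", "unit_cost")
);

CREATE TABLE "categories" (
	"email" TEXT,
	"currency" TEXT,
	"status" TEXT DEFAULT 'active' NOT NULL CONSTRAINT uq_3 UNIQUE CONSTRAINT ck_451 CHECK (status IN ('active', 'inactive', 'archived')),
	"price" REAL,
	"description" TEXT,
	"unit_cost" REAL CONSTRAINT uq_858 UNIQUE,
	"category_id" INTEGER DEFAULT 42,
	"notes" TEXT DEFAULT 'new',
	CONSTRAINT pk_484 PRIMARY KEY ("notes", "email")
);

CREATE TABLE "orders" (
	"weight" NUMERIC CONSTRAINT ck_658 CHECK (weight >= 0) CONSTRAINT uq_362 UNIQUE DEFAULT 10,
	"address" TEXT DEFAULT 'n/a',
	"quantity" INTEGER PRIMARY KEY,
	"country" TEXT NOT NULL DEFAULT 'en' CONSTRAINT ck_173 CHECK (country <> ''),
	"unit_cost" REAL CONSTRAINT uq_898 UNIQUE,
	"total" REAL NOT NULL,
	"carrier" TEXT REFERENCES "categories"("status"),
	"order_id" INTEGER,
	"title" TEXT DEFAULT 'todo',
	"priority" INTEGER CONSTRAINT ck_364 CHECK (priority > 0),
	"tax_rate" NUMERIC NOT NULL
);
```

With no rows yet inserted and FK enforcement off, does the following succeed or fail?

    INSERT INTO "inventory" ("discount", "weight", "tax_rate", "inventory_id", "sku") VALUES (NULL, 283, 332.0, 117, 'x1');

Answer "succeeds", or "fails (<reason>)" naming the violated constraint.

fails (NOT NULL on discount)

discount is explicitly set to NULL, but discount is part of the PRIMARY KEY (implied NOT NULL).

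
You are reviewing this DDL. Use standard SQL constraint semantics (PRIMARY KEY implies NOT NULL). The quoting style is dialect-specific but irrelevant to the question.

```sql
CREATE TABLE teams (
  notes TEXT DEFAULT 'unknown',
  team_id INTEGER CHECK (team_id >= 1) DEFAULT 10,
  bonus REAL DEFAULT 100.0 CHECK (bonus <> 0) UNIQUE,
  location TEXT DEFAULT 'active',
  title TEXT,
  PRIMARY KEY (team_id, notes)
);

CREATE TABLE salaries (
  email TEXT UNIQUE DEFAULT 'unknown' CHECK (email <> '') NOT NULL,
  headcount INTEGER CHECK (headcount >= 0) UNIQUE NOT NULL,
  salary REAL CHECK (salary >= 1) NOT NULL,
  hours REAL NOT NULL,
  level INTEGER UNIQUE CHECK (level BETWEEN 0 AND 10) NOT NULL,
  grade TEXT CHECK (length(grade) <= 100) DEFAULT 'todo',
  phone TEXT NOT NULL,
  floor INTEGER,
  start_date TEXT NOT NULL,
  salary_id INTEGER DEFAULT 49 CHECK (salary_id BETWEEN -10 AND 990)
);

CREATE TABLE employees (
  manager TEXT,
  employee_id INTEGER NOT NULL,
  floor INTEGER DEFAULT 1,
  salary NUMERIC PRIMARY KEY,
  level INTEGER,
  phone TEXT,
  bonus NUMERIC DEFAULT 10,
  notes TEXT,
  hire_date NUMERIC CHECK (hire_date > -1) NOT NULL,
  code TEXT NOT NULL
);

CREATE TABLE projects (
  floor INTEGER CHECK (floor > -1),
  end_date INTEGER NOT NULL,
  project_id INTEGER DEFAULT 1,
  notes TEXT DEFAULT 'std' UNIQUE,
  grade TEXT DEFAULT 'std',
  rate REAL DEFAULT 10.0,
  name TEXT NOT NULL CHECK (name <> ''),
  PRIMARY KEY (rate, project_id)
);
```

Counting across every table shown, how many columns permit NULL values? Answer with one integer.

teams: 3 nullable (bonus, location, title — PK (team_id, notes) and explicit NOT NULL columns excluded).
salaries: 3 nullable (grade, floor, salary_id — PK none and explicit NOT NULL columns excluded).
employees: 6 nullable (manager, floor, level, phone, bonus, notes — PK (salary) and explicit NOT NULL columns excluded).
projects: 3 nullable (floor, notes, grade — PK (rate, project_id) and explicit NOT NULL columns excluded).
Total: 3 + 3 + 6 + 3 = 15.

15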